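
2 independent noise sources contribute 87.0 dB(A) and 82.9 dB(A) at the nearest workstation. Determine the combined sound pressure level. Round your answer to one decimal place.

Incoherent sources combine by intensity addition: L_total = 10·log₁₀(Σ 10^(L_i/10)).
Σ 10^(L/10) = 10^(87.0/10) + 10^(82.9/10) = 6.962e+08.
L_total = 10·log₁₀(6.962e+08) = 88.43 dB(A).

88.4 dB(A)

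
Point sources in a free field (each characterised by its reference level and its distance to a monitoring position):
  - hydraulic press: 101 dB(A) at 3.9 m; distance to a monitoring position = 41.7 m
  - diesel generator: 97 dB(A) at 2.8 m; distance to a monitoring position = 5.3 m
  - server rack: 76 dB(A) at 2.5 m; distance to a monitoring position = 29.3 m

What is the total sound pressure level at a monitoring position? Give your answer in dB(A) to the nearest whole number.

92 dB(A)

First find each source's level at the receiver (point-source: −20·log₁₀(r/r_ref)), then combine on an intensity basis.
hydraulic press: 101 − 20·log₁₀(41.7/3.9) = 101 − 20.58 = 80.42 dB(A).
diesel generator: 97 − 20·log₁₀(5.3/2.8) = 97 − 5.54 = 91.46 dB(A).
server rack: 76 − 20·log₁₀(29.3/2.5) = 76 − 21.38 = 54.62 dB(A).
Σ 10^(L/10) = 1.509e+09 → L_total = 10·log₁₀(1.509e+09) = 91.79 dB(A).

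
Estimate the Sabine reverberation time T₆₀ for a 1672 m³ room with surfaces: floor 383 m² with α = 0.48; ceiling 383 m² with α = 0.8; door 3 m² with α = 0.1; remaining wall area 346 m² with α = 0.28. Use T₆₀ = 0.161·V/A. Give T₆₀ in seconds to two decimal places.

Summing Sᵢαᵢ: 383·0.48 + 383·0.8 + 3·0.1 + 346·0.28 = 587.42 m².
T₆₀ = 0.161·V/A = 0.161·1672/587.42 = 0.458 s.

0.46 s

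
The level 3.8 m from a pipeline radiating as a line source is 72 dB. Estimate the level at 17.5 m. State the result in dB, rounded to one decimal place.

Line-source attenuation: ΔL = 10·log₁₀(r₂/r₁) = 10·log₁₀(17.5/3.8) = 6.633 dB.
L₂ = 72 − 10·log₁₀(17.5/3.8) = 72 − 6.633 = 65.37 dB.

65.4 dB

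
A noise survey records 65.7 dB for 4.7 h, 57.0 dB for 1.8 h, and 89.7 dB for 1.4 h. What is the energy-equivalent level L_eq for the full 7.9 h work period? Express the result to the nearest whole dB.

82 dB

L_eq = 10·log₁₀[(1/T)·Σ tᵢ·10^(Lᵢ/10)] with T = 7.9 h.
Σ tᵢ·10^(Lᵢ/10) = 4.7·10^(65.7/10) + 1.8·10^(57.0/10) + 1.4·10^(89.7/10) = 1.325e+09.
L_eq = 10·log₁₀(1.325e+09/7.9) = 82.25 dB.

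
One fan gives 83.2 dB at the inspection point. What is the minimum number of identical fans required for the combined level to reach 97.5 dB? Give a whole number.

27

Need L₁ + 10·log₁₀ N ≥ 97.5, i.e. log₁₀ N ≥ 1.43.
N ≥ 10^(14.3/10) = 26.915, so N = 27.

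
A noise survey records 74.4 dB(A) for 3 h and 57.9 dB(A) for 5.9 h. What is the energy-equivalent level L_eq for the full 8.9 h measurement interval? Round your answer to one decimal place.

69.9 dB(A)

The energy average is taken in the linear domain: L_eq = 10·log₁₀[(Σ tᵢ·10^(Lᵢ/10))/T], T = 8.9 h.
Σ tᵢ·10^(Lᵢ/10) = 3·10^(74.4/10) + 5.9·10^(57.9/10) = 8.626e+07.
L_eq = 10·log₁₀(8.626e+07/8.9) = 69.86 dB(A).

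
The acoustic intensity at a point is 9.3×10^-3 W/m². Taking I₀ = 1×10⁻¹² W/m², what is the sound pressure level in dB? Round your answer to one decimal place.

L = 10·log₁₀(I/I₀) = 10·log₁₀(9.3×10^-3/10⁻¹²) = 10·log₁₀(9.3×10^9).
L = 10·(0.9685 + 9) = 99.68 dB.

99.7 dB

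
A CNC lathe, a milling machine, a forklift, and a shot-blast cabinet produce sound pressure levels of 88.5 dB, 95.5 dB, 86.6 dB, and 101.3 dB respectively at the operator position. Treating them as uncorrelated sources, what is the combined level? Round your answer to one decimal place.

For uncorrelated sources the intensities add, so convert each level to linear form, sum, and take 10·log₁₀ of the total.
Σ 10^(L/10) = 10^(88.5/10) + 10^(95.5/10) + 10^(86.6/10) + 10^(101.3/10) = 1.820e+10.
L_total = 10·log₁₀(1.820e+10) = 102.60 dB.

102.6 dB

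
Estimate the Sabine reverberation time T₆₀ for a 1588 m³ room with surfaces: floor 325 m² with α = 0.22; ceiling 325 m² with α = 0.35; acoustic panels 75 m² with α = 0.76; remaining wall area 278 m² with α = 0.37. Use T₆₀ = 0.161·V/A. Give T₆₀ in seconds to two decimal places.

0.74 s

Summing Sᵢαᵢ: 325·0.22 + 325·0.35 + 75·0.76 + 278·0.37 = 345.11 m².
T₆₀ = 0.161·V/A = 0.161·1588/345.11 = 0.741 s.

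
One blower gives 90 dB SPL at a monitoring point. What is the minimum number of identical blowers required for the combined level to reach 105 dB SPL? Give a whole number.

32

N identical sources give L₁ + 10·log₁₀ N, so require 10·log₁₀ N ≥ 105 − 90 = 15.0 dB.
N ≥ 10^(15.0/10) = 31.623, so N = 32.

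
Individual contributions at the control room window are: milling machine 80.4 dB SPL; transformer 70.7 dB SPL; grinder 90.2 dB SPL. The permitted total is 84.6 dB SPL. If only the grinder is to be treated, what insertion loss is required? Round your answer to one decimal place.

8.0 dB

Fixed contribution from the other sources: Σ 10^(L/10) = 10^(80.4/10) + 10^(70.7/10) = 1.214e+08 (80.84 dB SPL).
To meet 84.6 dB SPL overall, the treated grinder may contribute at most 10^(84.6/10) − 1.214e+08 = 1.670e+08, i.e. 82.23 dB SPL.
So the grinder must be reduced from 90.2 to 82.23 dB SPL: IL = 7.97 dB.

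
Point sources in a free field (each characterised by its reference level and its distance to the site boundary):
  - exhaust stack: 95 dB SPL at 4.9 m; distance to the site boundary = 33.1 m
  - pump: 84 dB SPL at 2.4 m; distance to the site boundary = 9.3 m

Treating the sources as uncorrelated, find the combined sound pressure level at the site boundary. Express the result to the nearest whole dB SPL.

Apply inverse-square spreading to bring every level to the receiver, then sum 10^(L/10).
exhaust stack: 95 − 20·log₁₀(33.1/4.9) = 95 − 16.59 = 78.41 dB SPL.
pump: 84 − 20·log₁₀(9.3/2.4) = 84 − 11.77 = 72.23 dB SPL.
Σ 10^(L/10) = 8.603e+07 → L_total = 10·log₁₀(8.603e+07) = 79.35 dB SPL.

79 dB SPL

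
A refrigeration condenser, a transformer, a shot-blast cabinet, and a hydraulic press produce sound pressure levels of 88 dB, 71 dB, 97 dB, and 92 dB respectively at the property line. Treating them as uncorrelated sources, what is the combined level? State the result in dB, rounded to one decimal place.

For uncorrelated sources the intensities add, so convert each level to linear form, sum, and take 10·log₁₀ of the total.
Σ 10^(L/10) = 10^(88/10) + 10^(71/10) + 10^(97/10) + 10^(92/10) = 7.240e+09.
L_total = 10·log₁₀(7.240e+09) = 98.60 dB.

98.6 dB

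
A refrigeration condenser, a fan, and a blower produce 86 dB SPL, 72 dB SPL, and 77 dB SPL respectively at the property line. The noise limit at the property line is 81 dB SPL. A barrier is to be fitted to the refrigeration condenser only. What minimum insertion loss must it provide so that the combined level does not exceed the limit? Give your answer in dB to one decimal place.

Everything except the refrigeration condenser sums to 10^(72/10) + 10^(77/10) = 6.597e+07 in linear terms, 78.19 dB SPL.
To meet 81 dB SPL overall, the treated refrigeration condenser may contribute at most 10^(81/10) − 6.597e+07 = 5.992e+07, i.e. 77.78 dB SPL.
So the refrigeration condenser must be reduced from 86 to 77.78 dB SPL: IL = 8.22 dB.

8.2 dB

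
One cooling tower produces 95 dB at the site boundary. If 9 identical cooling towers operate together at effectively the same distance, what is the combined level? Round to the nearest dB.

With 9 equal, uncorrelated contributions the intensity is 9× that of one unit, giving a rise of 10·log₁₀ 9.
L_total = 95 + 10·log₁₀(9) = 95 + 9.542 = 104.54 dB.

105 dB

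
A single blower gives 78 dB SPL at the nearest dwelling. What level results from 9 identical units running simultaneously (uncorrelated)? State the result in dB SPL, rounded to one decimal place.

87.5 dB SPL

N identical incoherent sources raise the level by 10·log₁₀ N.
L_total = 78 + 10·log₁₀(9) = 78 + 9.542 = 87.54 dB SPL.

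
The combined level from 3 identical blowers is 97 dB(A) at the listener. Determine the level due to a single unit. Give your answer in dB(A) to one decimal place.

92.2 dB(A)

Dividing the total intensity by 3 lowers the level by 10·log₁₀ 3 = 4.771 dB: L₁ = 97 − 4.771.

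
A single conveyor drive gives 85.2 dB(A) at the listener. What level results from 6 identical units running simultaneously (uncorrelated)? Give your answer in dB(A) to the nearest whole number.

N identical incoherent sources raise the level by 10·log₁₀ N.
L_total = 85.2 + 10·log₁₀(6) = 85.2 + 7.782 = 92.98 dB(A).

93 dB(A)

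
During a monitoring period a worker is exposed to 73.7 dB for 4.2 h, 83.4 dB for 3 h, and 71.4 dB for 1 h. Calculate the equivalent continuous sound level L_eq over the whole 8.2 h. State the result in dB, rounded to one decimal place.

L_eq = 10·log₁₀[(1/T)·Σ tᵢ·10^(Lᵢ/10)] with T = 8.2 h.
Σ tᵢ·10^(Lᵢ/10) = 4.2·10^(73.7/10) + 3·10^(83.4/10) + 1·10^(71.4/10) = 7.686e+08.
L_eq = 10·log₁₀(7.686e+08/8.2) = 79.72 dB.

79.7 dB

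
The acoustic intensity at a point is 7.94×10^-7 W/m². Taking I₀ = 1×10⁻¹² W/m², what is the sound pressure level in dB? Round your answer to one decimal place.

I/I₀ = 7.94×10^-7/10⁻¹² = 7.94×10^5, and L = 10·log₁₀(I/I₀).
L = 10·(0.8998 + 5) = 59.00 dB.

59.0 dB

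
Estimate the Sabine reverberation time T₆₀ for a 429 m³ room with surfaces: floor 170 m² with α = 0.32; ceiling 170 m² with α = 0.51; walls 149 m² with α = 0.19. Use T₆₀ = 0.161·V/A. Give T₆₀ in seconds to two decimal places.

Summing Sᵢαᵢ: 170·0.32 + 170·0.51 + 149·0.19 = 169.41 m².
T₆₀ = 0.161 × 429 / 169.41 = 0.408 s.

0.41 s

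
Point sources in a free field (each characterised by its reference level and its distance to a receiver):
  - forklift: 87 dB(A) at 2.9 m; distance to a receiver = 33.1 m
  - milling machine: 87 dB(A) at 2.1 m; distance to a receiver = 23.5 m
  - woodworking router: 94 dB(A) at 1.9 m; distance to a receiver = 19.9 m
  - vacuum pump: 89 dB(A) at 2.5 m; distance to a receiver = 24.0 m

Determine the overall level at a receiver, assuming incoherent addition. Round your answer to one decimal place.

Apply inverse-square spreading to bring every level to the receiver, then sum 10^(L/10).
forklift: 87 − 20·log₁₀(33.1/2.9) = 87 − 21.15 = 65.85 dB(A).
milling machine: 87 − 20·log₁₀(23.5/2.1) = 87 − 20.98 = 66.02 dB(A).
woodworking router: 94 − 20·log₁₀(19.9/1.9) = 94 − 20.40 = 73.60 dB(A).
vacuum pump: 89 − 20·log₁₀(24.0/2.5) = 89 − 19.65 = 69.35 dB(A).
Σ 10^(L/10) = 3.937e+07 → L_total = 10·log₁₀(3.937e+07) = 75.95 dB(A).

76.0 dB(A)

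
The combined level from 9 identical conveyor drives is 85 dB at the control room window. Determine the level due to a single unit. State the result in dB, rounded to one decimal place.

75.5 dB

Dividing the total intensity by 9 lowers the level by 10·log₁₀ 9 = 9.542 dB: L₁ = 85 − 9.542.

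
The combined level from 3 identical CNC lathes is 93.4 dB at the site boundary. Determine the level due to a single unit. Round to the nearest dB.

Dividing the total intensity by 3 lowers the level by 10·log₁₀ 3 = 4.771 dB: L₁ = 93.4 − 4.771.

89 dB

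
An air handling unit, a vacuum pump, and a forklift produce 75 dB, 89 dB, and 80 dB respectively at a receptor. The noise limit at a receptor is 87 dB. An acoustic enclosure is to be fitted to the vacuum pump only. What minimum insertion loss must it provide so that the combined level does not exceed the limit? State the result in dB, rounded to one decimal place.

The untreated sources together contribute 10^(75/10) + 10^(80/10) = 1.316e+08, i.e. 81.19 dB.
To meet 87 dB overall, the treated vacuum pump may contribute at most 10^(87/10) − 1.316e+08 = 3.696e+08, i.e. 85.68 dB.
Required insertion loss = 89 − 85.68 = 3.32 dB.

3.3 dB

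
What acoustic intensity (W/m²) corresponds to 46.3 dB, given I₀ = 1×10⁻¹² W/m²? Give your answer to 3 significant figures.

4.27e-08 W/m²

L = 10·log₁₀(I/I₀) ⇒ I = I₀·10^(L/10) = 10⁻¹² × 10^4.63.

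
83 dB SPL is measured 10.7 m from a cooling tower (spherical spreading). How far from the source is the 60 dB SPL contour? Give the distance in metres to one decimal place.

The 23.0 dB drop corresponds to a distance ratio of 10^(23.0/20) for a point source.
r₂ = 10.7·10^((83−60)/20) = 10.7·10^(23.0/20) = 151.14 m.

151.1 m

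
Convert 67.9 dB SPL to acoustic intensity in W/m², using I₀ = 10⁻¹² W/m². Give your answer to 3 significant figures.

6.17e-06 W/m²

I/I₀ = 10^(67.9/10) = 6.166e+06, so I = 6.166e+06 × 10⁻¹² W/m².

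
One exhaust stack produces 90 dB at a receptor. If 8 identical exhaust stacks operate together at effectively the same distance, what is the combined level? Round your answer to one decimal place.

99.0 dB

L_total = L₁ + 10·log₁₀ N for N identical incoherent sources.
L_total = 90 + 10·log₁₀(8) = 90 + 9.031 = 99.03 dB.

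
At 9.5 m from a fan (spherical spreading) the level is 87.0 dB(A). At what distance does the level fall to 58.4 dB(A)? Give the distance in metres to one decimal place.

Point-source spreading drops the level by 20·log₁₀(r₂/r₁); inverting, r₂/r₁ = 10^(ΔL/20).
r₂ = 9.5·10^((87.0−58.4)/20) = 9.5·10^(28.6/20) = 255.70 m.

255.7 m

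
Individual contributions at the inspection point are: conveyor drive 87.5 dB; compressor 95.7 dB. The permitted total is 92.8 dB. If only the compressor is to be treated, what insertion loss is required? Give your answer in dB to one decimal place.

4.4 dB

Everything except the compressor sums to 10^(87.5/10) = 5.623e+08 in linear terms, 87.50 dB.
The limit corresponds to 10^(92.8/10) = 1.905e+09; subtracting the fixed part leaves 1.343e+09 for the compressor, i.e. 91.28 dB.
Required insertion loss = 95.7 − 91.28 = 4.42 dB.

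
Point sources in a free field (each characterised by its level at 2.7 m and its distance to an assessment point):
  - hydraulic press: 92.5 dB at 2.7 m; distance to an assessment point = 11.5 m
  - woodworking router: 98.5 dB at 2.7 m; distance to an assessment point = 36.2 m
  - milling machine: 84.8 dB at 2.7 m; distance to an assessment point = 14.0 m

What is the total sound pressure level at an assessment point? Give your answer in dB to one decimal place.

Apply inverse-square spreading to bring every level to the receiver, then sum 10^(L/10).
hydraulic press: 92.5 − 20·log₁₀(11.5/2.7) = 92.5 − 12.59 = 79.91 dB.
woodworking router: 98.5 − 20·log₁₀(36.2/2.7) = 98.5 − 22.55 = 75.95 dB.
milling machine: 84.8 − 20·log₁₀(14.0/2.7) = 84.8 − 14.30 = 70.50 dB.
Σ 10^(L/10) = 1.486e+08 → L_total = 10·log₁₀(1.486e+08) = 81.72 dB.

81.7 dB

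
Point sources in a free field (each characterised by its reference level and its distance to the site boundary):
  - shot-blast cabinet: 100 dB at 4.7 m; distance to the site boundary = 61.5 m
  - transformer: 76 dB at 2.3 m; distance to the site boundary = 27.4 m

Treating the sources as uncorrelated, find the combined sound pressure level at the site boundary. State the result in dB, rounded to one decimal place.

First find each source's level at the receiver (point-source: −20·log₁₀(r/r_ref)), then combine on an intensity basis.
shot-blast cabinet: 100 − 20·log₁₀(61.5/4.7) = 100 − 22.34 = 77.66 dB.
transformer: 76 − 20·log₁₀(27.4/2.3) = 76 − 21.52 = 54.48 dB.
Σ 10^(L/10) = 5.868e+07 → L_total = 10·log₁₀(5.868e+07) = 77.69 dB.

77.7 dB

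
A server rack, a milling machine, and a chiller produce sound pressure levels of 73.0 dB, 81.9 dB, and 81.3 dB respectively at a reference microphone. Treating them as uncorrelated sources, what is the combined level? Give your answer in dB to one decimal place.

For uncorrelated sources the intensities add, so convert each level to linear form, sum, and take 10·log₁₀ of the total.
Σ 10^(L/10) = 10^(73.0/10) + 10^(81.9/10) + 10^(81.3/10) = 3.097e+08.
L_total = 10·log₁₀(3.097e+08) = 84.91 dB.

84.9 dB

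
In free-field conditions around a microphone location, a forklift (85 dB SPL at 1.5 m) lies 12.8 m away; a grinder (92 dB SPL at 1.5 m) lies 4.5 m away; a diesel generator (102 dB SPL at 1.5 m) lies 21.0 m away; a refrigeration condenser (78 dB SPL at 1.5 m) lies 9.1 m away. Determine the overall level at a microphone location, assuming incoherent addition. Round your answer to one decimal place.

84.2 dB SPL

Propagate each source to the receiver with L = L_ref − 20·log₁₀(r/r_ref), then add intensities.
forklift: 85 − 20·log₁₀(12.8/1.5) = 85 − 18.62 = 66.38 dB SPL.
grinder: 92 − 20·log₁₀(4.5/1.5) = 92 − 9.54 = 82.46 dB SPL.
diesel generator: 102 − 20·log₁₀(21.0/1.5) = 102 − 22.92 = 79.08 dB SPL.
refrigeration condenser: 78 − 20·log₁₀(9.1/1.5) = 78 − 15.66 = 62.34 dB SPL.
Σ 10^(L/10) = 2.630e+08 → L_total = 10·log₁₀(2.630e+08) = 84.20 dB SPL.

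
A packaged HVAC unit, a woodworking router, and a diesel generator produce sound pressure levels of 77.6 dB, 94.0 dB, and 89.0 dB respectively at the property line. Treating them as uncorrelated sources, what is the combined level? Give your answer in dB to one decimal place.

95.3 dB

For uncorrelated sources the intensities add, so convert each level to linear form, sum, and take 10·log₁₀ of the total.
Σ 10^(L/10) = 10^(77.6/10) + 10^(94.0/10) + 10^(89.0/10) = 3.364e+09.
L_total = 10·log₁₀(3.364e+09) = 95.27 dB.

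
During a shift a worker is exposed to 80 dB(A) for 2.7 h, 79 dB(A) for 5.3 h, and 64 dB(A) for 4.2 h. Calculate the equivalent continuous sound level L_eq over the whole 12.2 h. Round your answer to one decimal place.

The energy average is taken in the linear domain: L_eq = 10·log₁₀[(Σ tᵢ·10^(Lᵢ/10))/T], T = 12.2 h.
Σ tᵢ·10^(Lᵢ/10) = 2.7·10^(80/10) + 5.3·10^(79/10) + 4.2·10^(64/10) = 7.015e+08.
L_eq = 10·log₁₀(7.015e+08/12.2) = 77.60 dB(A).

77.6 dB(A)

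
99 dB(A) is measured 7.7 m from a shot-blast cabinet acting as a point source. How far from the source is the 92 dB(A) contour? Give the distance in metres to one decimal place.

Point-source spreading drops the level by 20·log₁₀(r₂/r₁); inverting, r₂/r₁ = 10^(ΔL/20).
r₂ = 7.7·10^((99−92)/20) = 7.7·10^(7.0/20) = 17.24 m.

17.2 m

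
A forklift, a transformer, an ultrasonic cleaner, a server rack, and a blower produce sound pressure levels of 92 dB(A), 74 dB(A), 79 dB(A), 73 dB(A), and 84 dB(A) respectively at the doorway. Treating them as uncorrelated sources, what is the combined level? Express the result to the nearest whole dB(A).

93 dB(A)

Incoherent sources combine by intensity addition: L_total = 10·log₁₀(Σ 10^(L_i/10)).
Σ 10^(L/10) = 10^(92/10) + 10^(74/10) + 10^(79/10) + 10^(73/10) + 10^(84/10) = 1.961e+09.
L_total = 10·log₁₀(1.961e+09) = 92.92 dB(A).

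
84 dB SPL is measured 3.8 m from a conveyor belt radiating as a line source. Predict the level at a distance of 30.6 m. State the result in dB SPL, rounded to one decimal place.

Cylindrical spreading from a line source gives a 10·log₁₀(r₂/r₁) drop.
L₂ = 84 − 10·log₁₀(30.6/3.8) = 84 − 9.059 = 74.94 dB SPL.

74.9 dB SPL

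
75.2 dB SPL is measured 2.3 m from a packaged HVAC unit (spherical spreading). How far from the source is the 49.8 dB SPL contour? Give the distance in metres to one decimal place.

Point-source spreading drops the level by 20·log₁₀(r₂/r₁); inverting, r₂/r₁ = 10^(ΔL/20).
r₂ = 2.3·10^((75.2−49.8)/20) = 2.3·10^(25.4/20) = 42.83 m.

42.8 m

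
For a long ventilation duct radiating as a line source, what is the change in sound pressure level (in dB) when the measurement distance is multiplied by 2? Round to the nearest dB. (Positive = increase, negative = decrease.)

-3 dB

With cylindrical spreading the level changes by −10·log₁₀(r₂/r₁).
ΔL = −10·log₁₀(2) = -3.01 dB.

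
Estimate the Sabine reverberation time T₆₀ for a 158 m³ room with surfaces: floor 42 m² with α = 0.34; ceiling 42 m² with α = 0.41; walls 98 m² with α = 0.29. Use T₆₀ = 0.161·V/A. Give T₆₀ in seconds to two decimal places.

0.42 s

Summing Sᵢαᵢ: 42·0.34 + 42·0.41 + 98·0.29 = 59.92 m².
T₆₀ = 0.161 × 158 / 59.92 = 0.425 s.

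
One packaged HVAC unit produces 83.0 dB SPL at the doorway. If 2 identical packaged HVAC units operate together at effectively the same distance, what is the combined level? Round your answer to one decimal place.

86.0 dB SPL

N identical incoherent sources raise the level by 10·log₁₀ N.
L_total = 83.0 + 10·log₁₀(2) = 83.0 + 3.010 = 86.01 dB SPL.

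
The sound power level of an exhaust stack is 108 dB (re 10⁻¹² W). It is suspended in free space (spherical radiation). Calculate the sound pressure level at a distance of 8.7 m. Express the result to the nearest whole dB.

78 dB

L_p = L_w − 10·log₁₀(4π·r²) with r = 8.7 m.
4π·r² = 951.1 m², 10·log₁₀ of that is 29.782 dB.
L_p = 108 − 29.782 = 78.22 dB.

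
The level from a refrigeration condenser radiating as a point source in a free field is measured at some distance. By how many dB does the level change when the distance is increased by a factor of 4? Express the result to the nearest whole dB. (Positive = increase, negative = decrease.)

Point-source spreading: ΔL = −20·log₁₀(r₂/r₁).
ΔL = −20·log₁₀(4) = -12.04 dB.

-12 dB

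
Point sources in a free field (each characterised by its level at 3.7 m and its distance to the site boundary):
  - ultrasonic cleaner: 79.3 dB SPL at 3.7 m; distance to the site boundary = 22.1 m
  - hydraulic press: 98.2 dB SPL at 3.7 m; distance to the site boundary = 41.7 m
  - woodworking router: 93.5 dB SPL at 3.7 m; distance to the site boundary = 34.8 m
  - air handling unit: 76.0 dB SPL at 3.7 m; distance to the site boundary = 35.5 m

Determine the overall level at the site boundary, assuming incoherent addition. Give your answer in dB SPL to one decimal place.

79.0 dB SPL

First find each source's level at the receiver (point-source: −20·log₁₀(r/r_ref)), then combine on an intensity basis.
ultrasonic cleaner: 79.3 − 20·log₁₀(22.1/3.7) = 79.3 − 15.52 = 63.78 dB SPL.
hydraulic press: 98.2 − 20·log₁₀(41.7/3.7) = 98.2 − 21.04 = 77.16 dB SPL.
woodworking router: 93.5 − 20·log₁₀(34.8/3.7) = 93.5 − 19.47 = 74.03 dB SPL.
air handling unit: 76.0 − 20·log₁₀(35.5/3.7) = 76.0 − 19.64 = 56.36 dB SPL.
Σ 10^(L/10) = 8.014e+07 → L_total = 10·log₁₀(8.014e+07) = 79.04 dB SPL.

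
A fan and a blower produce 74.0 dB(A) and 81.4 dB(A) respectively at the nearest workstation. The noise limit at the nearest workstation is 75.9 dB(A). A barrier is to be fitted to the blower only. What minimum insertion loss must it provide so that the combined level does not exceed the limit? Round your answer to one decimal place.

Everything except the blower sums to 10^(74.0/10) = 2.512e+07 in linear terms, 74.00 dB(A).
To meet 75.9 dB(A) overall, the treated blower may contribute at most 10^(75.9/10) − 2.512e+07 = 1.379e+07, i.e. 71.39 dB(A).
So the blower must be reduced from 81.4 to 71.39 dB(A): IL = 10.01 dB.

10.0 dB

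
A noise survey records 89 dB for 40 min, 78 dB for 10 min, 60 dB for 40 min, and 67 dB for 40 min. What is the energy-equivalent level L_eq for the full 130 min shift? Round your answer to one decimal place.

L_eq = 10·log₁₀[(1/T)·Σ tᵢ·10^(Lᵢ/10)] with T = 130 min.
Σ tᵢ·10^(Lᵢ/10) = 40·10^(89/10) + 10·10^(78/10) + 40·10^(60/10) + 40·10^(67/10) = 3.264e+10.
L_eq = 10·log₁₀(3.264e+10/130) = 84.00 dB.

84.0 dB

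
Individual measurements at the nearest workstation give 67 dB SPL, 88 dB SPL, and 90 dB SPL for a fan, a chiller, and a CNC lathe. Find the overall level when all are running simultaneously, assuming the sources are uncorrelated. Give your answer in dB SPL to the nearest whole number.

Incoherent sources combine by intensity addition: L_total = 10·log₁₀(Σ 10^(L_i/10)).
Σ 10^(L/10) = 10^(67/10) + 10^(88/10) + 10^(90/10) = 1.636e+09.
L_total = 10·log₁₀(1.636e+09) = 92.14 dB SPL.

92 dB SPL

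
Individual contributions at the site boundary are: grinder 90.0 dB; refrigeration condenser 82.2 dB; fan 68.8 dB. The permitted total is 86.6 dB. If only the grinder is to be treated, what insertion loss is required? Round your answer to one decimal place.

The untreated sources together contribute 10^(82.2/10) + 10^(68.8/10) = 1.735e+08, i.e. 82.39 dB.
To meet 86.6 dB overall, the treated grinder may contribute at most 10^(86.6/10) − 1.735e+08 = 2.835e+08, i.e. 84.53 dB.
So the grinder must be reduced from 90.0 to 84.53 dB: IL = 5.47 dB.

5.5 dB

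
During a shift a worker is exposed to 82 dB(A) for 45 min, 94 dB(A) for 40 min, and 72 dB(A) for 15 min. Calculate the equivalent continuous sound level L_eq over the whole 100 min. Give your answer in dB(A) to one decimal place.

90.3 dB(A)

Weight each interval's intensity by its duration and average over T = 100 min:
Σ tᵢ·10^(Lᵢ/10) = 45·10^(82/10) + 40·10^(94/10) + 15·10^(72/10) = 1.078e+11.
L_eq = 10·log₁₀(1.078e+11/100) = 90.33 dB(A).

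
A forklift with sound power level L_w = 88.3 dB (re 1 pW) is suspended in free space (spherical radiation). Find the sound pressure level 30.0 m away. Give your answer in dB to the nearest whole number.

Free-field spherical radiation: L_p = L_w − 10·log₁₀(4π·r²), r = 30.0 m.
4π·r² = 1.131e+04 m², 10·log₁₀ of that is 40.535 dB.
L_p = 88.3 − 40.535 = 47.77 dB.

48 dB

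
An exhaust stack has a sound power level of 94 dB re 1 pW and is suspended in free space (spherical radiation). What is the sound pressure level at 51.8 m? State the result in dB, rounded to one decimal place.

48.7 dB

The power spreads over a sphere of area 4π·r², so L_p = L_w − 10·log₁₀(4π·r²).
4π·r² = 3.372e+04 m², 10·log₁₀ of that is 45.279 dB.
L_p = 94 − 45.279 = 48.72 dB.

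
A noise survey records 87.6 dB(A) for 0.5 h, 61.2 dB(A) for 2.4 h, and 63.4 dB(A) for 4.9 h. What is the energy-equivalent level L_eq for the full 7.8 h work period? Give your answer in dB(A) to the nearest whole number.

The energy average is taken in the linear domain: L_eq = 10·log₁₀[(Σ tᵢ·10^(Lᵢ/10))/T], T = 7.8 h.
Σ tᵢ·10^(Lᵢ/10) = 0.5·10^(87.6/10) + 2.4·10^(61.2/10) + 4.9·10^(63.4/10) = 3.016e+08.
L_eq = 10·log₁₀(3.016e+08/7.8) = 75.87 dB(A).

76 dB(A)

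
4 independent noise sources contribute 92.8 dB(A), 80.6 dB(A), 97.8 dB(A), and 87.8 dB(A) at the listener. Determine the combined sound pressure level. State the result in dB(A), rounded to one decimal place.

Incoherent sources combine by intensity addition: L_total = 10·log₁₀(Σ 10^(L_i/10)).
Σ 10^(L/10) = 10^(92.8/10) + 10^(80.6/10) + 10^(97.8/10) + 10^(87.8/10) = 8.648e+09.
L_total = 10·log₁₀(8.648e+09) = 99.37 dB(A).

99.4 dB(A)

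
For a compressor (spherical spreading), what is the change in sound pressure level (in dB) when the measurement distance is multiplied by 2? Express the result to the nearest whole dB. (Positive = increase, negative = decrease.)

With spherical spreading the level changes by −20·log₁₀(r₂/r₁).
ΔL = −20·log₁₀(2) = -6.02 dB.

-6 dB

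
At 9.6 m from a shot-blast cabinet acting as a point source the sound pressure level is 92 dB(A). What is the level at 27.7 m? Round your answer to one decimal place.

Spherical spreading from a point source gives a 20·log₁₀(r₂/r₁) drop.
L₂ = 92 − 20·log₁₀(27.7/9.6) = 92 − 9.204 = 82.80 dB(A).

82.8 dB(A)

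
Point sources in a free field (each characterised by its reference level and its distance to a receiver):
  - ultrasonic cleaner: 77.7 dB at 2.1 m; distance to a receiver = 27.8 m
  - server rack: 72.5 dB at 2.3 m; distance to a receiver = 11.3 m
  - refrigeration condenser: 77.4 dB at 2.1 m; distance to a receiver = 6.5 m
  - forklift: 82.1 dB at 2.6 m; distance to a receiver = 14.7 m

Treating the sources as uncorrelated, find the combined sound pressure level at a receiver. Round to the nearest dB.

Apply inverse-square spreading to bring every level to the receiver, then sum 10^(L/10).
ultrasonic cleaner: 77.7 − 20·log₁₀(27.8/2.1) = 77.7 − 22.44 = 55.26 dB.
server rack: 72.5 − 20·log₁₀(11.3/2.3) = 72.5 − 13.83 = 58.67 dB.
refrigeration condenser: 77.4 − 20·log₁₀(6.5/2.1) = 77.4 − 9.81 = 67.59 dB.
forklift: 82.1 − 20·log₁₀(14.7/2.6) = 82.1 − 15.05 = 67.05 dB.
Σ 10^(L/10) = 1.188e+07 → L_total = 10·log₁₀(1.188e+07) = 70.75 dB.

71 dB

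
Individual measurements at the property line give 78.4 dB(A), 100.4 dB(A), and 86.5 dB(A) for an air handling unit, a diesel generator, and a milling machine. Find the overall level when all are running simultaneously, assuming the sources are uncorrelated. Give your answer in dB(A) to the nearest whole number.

For uncorrelated sources the intensities add, so convert each level to linear form, sum, and take 10·log₁₀ of the total.
Σ 10^(L/10) = 10^(78.4/10) + 10^(100.4/10) + 10^(86.5/10) = 1.148e+10.
L_total = 10·log₁₀(1.148e+10) = 100.60 dB(A).

101 dB(A)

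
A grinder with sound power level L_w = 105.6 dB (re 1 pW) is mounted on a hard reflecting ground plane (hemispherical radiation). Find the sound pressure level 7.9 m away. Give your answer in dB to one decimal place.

79.7 dB

L_p = L_w − 10·log₁₀(2π·r²) with r = 7.9 m.
2π·r² = 392.1 m², 10·log₁₀ of that is 25.934 dB.
L_p = 105.6 − 25.934 = 79.67 dB.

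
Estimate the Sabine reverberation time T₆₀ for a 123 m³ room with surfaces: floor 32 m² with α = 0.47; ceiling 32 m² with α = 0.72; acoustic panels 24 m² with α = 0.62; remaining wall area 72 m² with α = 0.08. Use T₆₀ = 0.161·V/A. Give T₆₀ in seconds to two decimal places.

Summing Sᵢαᵢ: 32·0.47 + 32·0.72 + 24·0.62 + 72·0.08 = 58.72 m².
T₆₀ = 0.161 × 123 / 58.72 = 0.337 s.

0.34 s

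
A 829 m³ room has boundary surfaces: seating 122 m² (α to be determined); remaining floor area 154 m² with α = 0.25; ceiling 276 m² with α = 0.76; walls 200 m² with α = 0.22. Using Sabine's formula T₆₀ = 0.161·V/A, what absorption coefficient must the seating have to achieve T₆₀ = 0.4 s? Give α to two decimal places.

A = 0.161·V/T₆₀ = 0.161·829/0.4 = 333.67 m² sabins.
Absorption from the other surfaces = 154·0.25 + 276·0.76 + 200·0.22 = 292.26 m², so the seating must supply 41.41 m² over 122 m².
α = 41.41/122 = 0.339.

0.34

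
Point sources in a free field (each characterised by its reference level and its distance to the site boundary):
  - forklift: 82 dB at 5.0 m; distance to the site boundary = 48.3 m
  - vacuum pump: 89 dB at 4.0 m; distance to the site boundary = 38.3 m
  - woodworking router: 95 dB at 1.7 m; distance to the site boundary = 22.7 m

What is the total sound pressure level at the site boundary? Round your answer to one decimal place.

74.5 dB

Apply inverse-square spreading to bring every level to the receiver, then sum 10^(L/10).
forklift: 82 − 20·log₁₀(48.3/5.0) = 82 − 19.70 = 62.30 dB.
vacuum pump: 89 − 20·log₁₀(38.3/4.0) = 89 − 19.62 = 69.38 dB.
woodworking router: 95 − 20·log₁₀(22.7/1.7) = 95 − 22.51 = 72.49 dB.
Σ 10^(L/10) = 2.810e+07 → L_total = 10·log₁₀(2.810e+07) = 74.49 dB.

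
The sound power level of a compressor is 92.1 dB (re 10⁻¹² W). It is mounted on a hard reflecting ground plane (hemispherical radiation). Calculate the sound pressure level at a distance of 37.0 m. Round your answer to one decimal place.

Free-field hemispherical radiation: L_p = L_w − 10·log₁₀(2π·r²), r = 37.0 m.
2π·r² = 8602 m², 10·log₁₀ of that is 39.346 dB.
L_p = 92.1 − 39.346 = 52.75 dB.

52.8 dB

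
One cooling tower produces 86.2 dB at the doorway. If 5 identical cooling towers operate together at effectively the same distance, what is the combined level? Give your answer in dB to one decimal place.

93.2 dB

N identical incoherent sources raise the level by 10·log₁₀ N.
L_total = 86.2 + 10·log₁₀(5) = 86.2 + 6.990 = 93.19 dB.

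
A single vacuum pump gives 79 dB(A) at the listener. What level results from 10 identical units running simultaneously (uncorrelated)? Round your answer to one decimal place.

89.0 dB(A)

N identical incoherent sources raise the level by 10·log₁₀ N.
L_total = 79 + 10·log₁₀(10) = 79 + 10.000 = 89.00 dB(A).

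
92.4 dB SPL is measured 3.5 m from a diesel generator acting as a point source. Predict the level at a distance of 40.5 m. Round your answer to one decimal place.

Spherical spreading from a point source gives a 20·log₁₀(r₂/r₁) drop.
L₂ = 92.4 − 20·log₁₀(40.5/3.5) = 92.4 − 21.268 = 71.13 dB SPL.

71.1 dB SPL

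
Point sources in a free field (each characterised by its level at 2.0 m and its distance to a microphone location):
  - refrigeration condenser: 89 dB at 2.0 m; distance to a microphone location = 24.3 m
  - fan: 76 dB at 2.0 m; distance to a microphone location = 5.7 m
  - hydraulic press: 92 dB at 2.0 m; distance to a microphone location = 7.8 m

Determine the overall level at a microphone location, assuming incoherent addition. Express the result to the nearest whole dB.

Apply inverse-square spreading to bring every level to the receiver, then sum 10^(L/10).
refrigeration condenser: 89 − 20·log₁₀(24.3/2.0) = 89 − 21.69 = 67.31 dB.
fan: 76 − 20·log₁₀(5.7/2.0) = 76 − 9.10 = 66.90 dB.
hydraulic press: 92 − 20·log₁₀(7.8/2.0) = 92 − 11.82 = 80.18 dB.
Σ 10^(L/10) = 1.145e+08 → L_total = 10·log₁₀(1.145e+08) = 80.59 dB.

81 dB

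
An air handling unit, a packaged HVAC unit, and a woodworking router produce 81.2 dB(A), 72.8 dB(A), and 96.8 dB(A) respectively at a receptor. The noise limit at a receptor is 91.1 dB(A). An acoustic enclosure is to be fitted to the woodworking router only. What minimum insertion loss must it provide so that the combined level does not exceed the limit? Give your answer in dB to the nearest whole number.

6 dB

Everything except the woodworking router sums to 10^(81.2/10) + 10^(72.8/10) = 1.509e+08 in linear terms, 81.79 dB(A).
To meet 91.1 dB(A) overall, the treated woodworking router may contribute at most 10^(91.1/10) − 1.509e+08 = 1.137e+09, i.e. 90.56 dB(A).
Required insertion loss = 96.8 − 90.56 = 6.24 dB.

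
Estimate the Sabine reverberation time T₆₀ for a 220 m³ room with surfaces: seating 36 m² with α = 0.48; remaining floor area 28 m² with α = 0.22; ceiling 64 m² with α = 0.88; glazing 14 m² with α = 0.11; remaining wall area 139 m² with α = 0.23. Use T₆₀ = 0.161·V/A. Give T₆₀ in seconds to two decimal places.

Summing Sᵢαᵢ: 36·0.48 + 28·0.22 + 64·0.88 + 14·0.11 + 139·0.23 = 113.27 m².
T₆₀ = 0.161·V/A = 0.161·220/113.27 = 0.313 s.

0.31 s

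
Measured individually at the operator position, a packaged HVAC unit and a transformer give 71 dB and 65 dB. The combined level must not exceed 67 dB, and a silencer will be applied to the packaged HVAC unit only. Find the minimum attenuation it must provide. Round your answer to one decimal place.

Everything except the packaged HVAC unit sums to 10^(65/10) = 3.162e+06 in linear terms, 65.00 dB.
The limit corresponds to 10^(67/10) = 5.012e+06; subtracting the fixed part leaves 1.850e+06 for the packaged HVAC unit, i.e. 62.67 dB.
So the packaged HVAC unit must be reduced from 71 to 62.67 dB: IL = 8.33 dB.

8.3 dB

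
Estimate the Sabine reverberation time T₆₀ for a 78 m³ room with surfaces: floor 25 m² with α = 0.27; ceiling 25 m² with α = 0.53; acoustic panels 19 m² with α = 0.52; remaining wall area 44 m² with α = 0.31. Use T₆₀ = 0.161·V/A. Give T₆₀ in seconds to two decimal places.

Total absorption A = 25·0.27 + 25·0.53 + 19·0.52 + 44·0.31 = 43.52 m² sabins.
T₆₀ = 0.161 × 78 / 43.52 = 0.289 s.

0.29 s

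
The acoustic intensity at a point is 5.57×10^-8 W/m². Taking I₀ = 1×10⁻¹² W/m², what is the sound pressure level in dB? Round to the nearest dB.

47 dB

L = 10·log₁₀(I/I₀) = 10·log₁₀(5.57×10^-8/10⁻¹²) = 10·log₁₀(5.57×10^4).
L = 10·(0.7459 + 4) = 47.46 dB.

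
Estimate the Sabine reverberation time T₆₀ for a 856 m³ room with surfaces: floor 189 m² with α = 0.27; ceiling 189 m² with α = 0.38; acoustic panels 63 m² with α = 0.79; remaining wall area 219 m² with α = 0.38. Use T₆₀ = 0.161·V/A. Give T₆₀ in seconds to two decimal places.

0.54 s

A = Σ Sᵢαᵢ = 189·0.27 + 189·0.38 + 63·0.79 + 219·0.38 = 255.84 m².
T₆₀ = 0.161 × 856 / 255.84 = 0.539 s.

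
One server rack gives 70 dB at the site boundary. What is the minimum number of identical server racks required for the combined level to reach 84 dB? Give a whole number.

N identical sources give L₁ + 10·log₁₀ N, so require 10·log₁₀ N ≥ 84 − 70 = 14.0 dB.
N ≥ 10^(14.0/10) = 25.119, so N = 26.

26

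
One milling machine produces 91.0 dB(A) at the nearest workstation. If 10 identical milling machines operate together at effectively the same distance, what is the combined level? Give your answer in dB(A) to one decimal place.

101.0 dB(A)

With 10 equal, uncorrelated contributions the intensity is 10× that of one unit, giving a rise of 10·log₁₀ 10.
L_total = 91.0 + 10·log₁₀(10) = 91.0 + 10.000 = 101.00 dB(A).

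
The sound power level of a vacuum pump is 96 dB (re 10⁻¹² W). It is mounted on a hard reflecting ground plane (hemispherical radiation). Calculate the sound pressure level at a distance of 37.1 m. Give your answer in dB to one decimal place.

56.6 dB

L_p = L_w − 10·log₁₀(2π·r²) with r = 37.1 m.
2π·r² = 8648 m², 10·log₁₀ of that is 39.369 dB.
L_p = 96 − 39.369 = 56.63 dB.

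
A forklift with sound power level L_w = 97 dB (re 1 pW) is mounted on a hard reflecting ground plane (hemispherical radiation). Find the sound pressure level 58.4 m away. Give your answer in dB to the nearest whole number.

54 dB

L_p = L_w − 10·log₁₀(2π·r²) with r = 58.4 m.
2π·r² = 2.143e+04 m², 10·log₁₀ of that is 43.310 dB.
L_p = 97 − 43.310 = 53.69 dB.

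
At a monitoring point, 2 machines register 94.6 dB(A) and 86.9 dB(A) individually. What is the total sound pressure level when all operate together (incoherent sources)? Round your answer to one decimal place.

Incoherent sources combine by intensity addition: L_total = 10·log₁₀(Σ 10^(L_i/10)).
Σ 10^(L/10) = 10^(94.6/10) + 10^(86.9/10) = 3.374e+09.
L_total = 10·log₁₀(3.374e+09) = 95.28 dB(A).

95.3 dB(A)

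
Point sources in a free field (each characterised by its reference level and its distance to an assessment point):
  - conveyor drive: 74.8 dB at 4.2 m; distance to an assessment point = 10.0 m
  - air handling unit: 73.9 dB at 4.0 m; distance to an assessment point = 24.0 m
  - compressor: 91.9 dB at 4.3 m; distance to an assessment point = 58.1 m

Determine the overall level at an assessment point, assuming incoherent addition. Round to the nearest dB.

Apply inverse-square spreading to bring every level to the receiver, then sum 10^(L/10).
conveyor drive: 74.8 − 20·log₁₀(10.0/4.2) = 74.8 − 7.54 = 67.26 dB.
air handling unit: 73.9 − 20·log₁₀(24.0/4.0) = 73.9 − 15.56 = 58.34 dB.
compressor: 91.9 − 20·log₁₀(58.1/4.3) = 91.9 − 22.61 = 69.29 dB.
Σ 10^(L/10) = 1.449e+07 → L_total = 10·log₁₀(1.449e+07) = 71.61 dB.

72 dB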